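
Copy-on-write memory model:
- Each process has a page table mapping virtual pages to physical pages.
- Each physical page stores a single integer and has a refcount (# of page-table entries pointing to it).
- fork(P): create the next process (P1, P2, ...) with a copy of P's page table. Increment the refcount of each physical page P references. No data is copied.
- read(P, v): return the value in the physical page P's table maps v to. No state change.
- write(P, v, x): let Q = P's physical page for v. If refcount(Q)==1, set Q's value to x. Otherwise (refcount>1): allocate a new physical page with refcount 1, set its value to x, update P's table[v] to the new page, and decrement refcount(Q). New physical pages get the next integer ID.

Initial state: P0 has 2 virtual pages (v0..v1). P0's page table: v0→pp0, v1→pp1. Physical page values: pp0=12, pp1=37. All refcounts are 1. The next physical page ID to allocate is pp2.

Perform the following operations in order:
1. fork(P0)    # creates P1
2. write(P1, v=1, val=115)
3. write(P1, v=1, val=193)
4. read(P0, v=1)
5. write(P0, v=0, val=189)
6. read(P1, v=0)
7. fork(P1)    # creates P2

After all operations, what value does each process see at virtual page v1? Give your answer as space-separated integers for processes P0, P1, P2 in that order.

Answer: 37 193 193

Derivation:
Op 1: fork(P0) -> P1. 2 ppages; refcounts: pp0:2 pp1:2
Op 2: write(P1, v1, 115). refcount(pp1)=2>1 -> COPY to pp2. 3 ppages; refcounts: pp0:2 pp1:1 pp2:1
Op 3: write(P1, v1, 193). refcount(pp2)=1 -> write in place. 3 ppages; refcounts: pp0:2 pp1:1 pp2:1
Op 4: read(P0, v1) -> 37. No state change.
Op 5: write(P0, v0, 189). refcount(pp0)=2>1 -> COPY to pp3. 4 ppages; refcounts: pp0:1 pp1:1 pp2:1 pp3:1
Op 6: read(P1, v0) -> 12. No state change.
Op 7: fork(P1) -> P2. 4 ppages; refcounts: pp0:2 pp1:1 pp2:2 pp3:1
P0: v1 -> pp1 = 37
P1: v1 -> pp2 = 193
P2: v1 -> pp2 = 193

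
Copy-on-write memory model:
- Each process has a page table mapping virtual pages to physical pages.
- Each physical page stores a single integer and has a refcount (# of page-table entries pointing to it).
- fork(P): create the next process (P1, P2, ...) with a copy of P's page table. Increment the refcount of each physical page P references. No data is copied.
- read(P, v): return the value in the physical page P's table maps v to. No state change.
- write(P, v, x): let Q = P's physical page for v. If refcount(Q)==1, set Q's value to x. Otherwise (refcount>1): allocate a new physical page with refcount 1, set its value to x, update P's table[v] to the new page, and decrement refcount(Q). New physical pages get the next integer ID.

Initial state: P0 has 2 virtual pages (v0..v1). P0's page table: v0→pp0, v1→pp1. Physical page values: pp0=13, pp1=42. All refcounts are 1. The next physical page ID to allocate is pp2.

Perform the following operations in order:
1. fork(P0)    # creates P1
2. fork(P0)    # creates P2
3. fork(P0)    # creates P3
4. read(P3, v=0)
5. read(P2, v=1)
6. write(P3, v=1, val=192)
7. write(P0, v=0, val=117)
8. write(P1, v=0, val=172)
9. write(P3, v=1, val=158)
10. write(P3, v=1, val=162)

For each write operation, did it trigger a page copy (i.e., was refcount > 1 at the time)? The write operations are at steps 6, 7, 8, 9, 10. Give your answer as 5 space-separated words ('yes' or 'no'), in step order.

Op 1: fork(P0) -> P1. 2 ppages; refcounts: pp0:2 pp1:2
Op 2: fork(P0) -> P2. 2 ppages; refcounts: pp0:3 pp1:3
Op 3: fork(P0) -> P3. 2 ppages; refcounts: pp0:4 pp1:4
Op 4: read(P3, v0) -> 13. No state change.
Op 5: read(P2, v1) -> 42. No state change.
Op 6: write(P3, v1, 192). refcount(pp1)=4>1 -> COPY to pp2. 3 ppages; refcounts: pp0:4 pp1:3 pp2:1
Op 7: write(P0, v0, 117). refcount(pp0)=4>1 -> COPY to pp3. 4 ppages; refcounts: pp0:3 pp1:3 pp2:1 pp3:1
Op 8: write(P1, v0, 172). refcount(pp0)=3>1 -> COPY to pp4. 5 ppages; refcounts: pp0:2 pp1:3 pp2:1 pp3:1 pp4:1
Op 9: write(P3, v1, 158). refcount(pp2)=1 -> write in place. 5 ppages; refcounts: pp0:2 pp1:3 pp2:1 pp3:1 pp4:1
Op 10: write(P3, v1, 162). refcount(pp2)=1 -> write in place. 5 ppages; refcounts: pp0:2 pp1:3 pp2:1 pp3:1 pp4:1

yes yes yes no no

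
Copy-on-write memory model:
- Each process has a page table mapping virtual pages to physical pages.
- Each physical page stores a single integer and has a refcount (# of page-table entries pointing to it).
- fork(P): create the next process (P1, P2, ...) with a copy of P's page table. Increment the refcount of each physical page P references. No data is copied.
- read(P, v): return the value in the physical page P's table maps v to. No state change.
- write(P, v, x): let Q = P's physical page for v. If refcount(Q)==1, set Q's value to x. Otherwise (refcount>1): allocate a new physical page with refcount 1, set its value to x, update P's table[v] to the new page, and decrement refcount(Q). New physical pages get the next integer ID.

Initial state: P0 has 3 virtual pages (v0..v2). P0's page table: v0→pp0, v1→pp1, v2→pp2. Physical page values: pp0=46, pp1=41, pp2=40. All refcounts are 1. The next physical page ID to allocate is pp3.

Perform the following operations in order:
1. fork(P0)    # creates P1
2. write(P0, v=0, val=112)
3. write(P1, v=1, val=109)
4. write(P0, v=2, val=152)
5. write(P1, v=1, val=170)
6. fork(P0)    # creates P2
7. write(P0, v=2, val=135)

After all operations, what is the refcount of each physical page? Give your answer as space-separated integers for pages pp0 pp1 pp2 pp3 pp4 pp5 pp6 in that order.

Answer: 1 2 1 2 1 1 1

Derivation:
Op 1: fork(P0) -> P1. 3 ppages; refcounts: pp0:2 pp1:2 pp2:2
Op 2: write(P0, v0, 112). refcount(pp0)=2>1 -> COPY to pp3. 4 ppages; refcounts: pp0:1 pp1:2 pp2:2 pp3:1
Op 3: write(P1, v1, 109). refcount(pp1)=2>1 -> COPY to pp4. 5 ppages; refcounts: pp0:1 pp1:1 pp2:2 pp3:1 pp4:1
Op 4: write(P0, v2, 152). refcount(pp2)=2>1 -> COPY to pp5. 6 ppages; refcounts: pp0:1 pp1:1 pp2:1 pp3:1 pp4:1 pp5:1
Op 5: write(P1, v1, 170). refcount(pp4)=1 -> write in place. 6 ppages; refcounts: pp0:1 pp1:1 pp2:1 pp3:1 pp4:1 pp5:1
Op 6: fork(P0) -> P2. 6 ppages; refcounts: pp0:1 pp1:2 pp2:1 pp3:2 pp4:1 pp5:2
Op 7: write(P0, v2, 135). refcount(pp5)=2>1 -> COPY to pp6. 7 ppages; refcounts: pp0:1 pp1:2 pp2:1 pp3:2 pp4:1 pp5:1 pp6:1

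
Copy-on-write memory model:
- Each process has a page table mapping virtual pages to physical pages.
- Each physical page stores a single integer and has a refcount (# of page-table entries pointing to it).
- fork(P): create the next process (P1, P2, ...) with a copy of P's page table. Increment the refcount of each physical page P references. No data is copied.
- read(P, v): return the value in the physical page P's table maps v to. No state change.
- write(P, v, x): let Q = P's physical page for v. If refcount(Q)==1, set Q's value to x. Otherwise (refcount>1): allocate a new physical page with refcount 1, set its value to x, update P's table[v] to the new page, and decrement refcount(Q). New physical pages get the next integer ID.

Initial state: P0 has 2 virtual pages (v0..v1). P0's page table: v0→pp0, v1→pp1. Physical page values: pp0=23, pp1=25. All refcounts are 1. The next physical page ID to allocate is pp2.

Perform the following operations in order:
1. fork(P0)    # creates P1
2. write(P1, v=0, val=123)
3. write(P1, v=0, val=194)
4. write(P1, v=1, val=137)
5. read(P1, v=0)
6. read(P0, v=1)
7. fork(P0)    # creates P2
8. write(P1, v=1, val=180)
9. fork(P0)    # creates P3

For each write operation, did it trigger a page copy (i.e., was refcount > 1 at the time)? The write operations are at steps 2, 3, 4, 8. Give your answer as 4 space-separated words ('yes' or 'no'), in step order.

Op 1: fork(P0) -> P1. 2 ppages; refcounts: pp0:2 pp1:2
Op 2: write(P1, v0, 123). refcount(pp0)=2>1 -> COPY to pp2. 3 ppages; refcounts: pp0:1 pp1:2 pp2:1
Op 3: write(P1, v0, 194). refcount(pp2)=1 -> write in place. 3 ppages; refcounts: pp0:1 pp1:2 pp2:1
Op 4: write(P1, v1, 137). refcount(pp1)=2>1 -> COPY to pp3. 4 ppages; refcounts: pp0:1 pp1:1 pp2:1 pp3:1
Op 5: read(P1, v0) -> 194. No state change.
Op 6: read(P0, v1) -> 25. No state change.
Op 7: fork(P0) -> P2. 4 ppages; refcounts: pp0:2 pp1:2 pp2:1 pp3:1
Op 8: write(P1, v1, 180). refcount(pp3)=1 -> write in place. 4 ppages; refcounts: pp0:2 pp1:2 pp2:1 pp3:1
Op 9: fork(P0) -> P3. 4 ppages; refcounts: pp0:3 pp1:3 pp2:1 pp3:1

yes no yes no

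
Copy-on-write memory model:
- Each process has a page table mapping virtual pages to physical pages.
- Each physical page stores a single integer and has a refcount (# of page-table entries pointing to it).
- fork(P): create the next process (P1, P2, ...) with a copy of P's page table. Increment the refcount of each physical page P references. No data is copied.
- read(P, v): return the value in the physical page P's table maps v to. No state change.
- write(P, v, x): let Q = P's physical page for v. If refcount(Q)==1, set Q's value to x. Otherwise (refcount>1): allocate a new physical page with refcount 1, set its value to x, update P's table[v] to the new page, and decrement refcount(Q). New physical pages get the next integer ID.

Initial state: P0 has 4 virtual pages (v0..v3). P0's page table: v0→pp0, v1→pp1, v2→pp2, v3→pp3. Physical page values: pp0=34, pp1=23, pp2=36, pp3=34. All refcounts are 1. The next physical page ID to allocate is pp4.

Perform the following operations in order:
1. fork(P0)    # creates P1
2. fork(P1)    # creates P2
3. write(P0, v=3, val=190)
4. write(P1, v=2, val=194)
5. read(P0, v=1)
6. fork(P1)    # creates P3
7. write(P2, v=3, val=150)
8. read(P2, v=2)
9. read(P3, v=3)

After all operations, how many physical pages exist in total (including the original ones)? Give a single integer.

Op 1: fork(P0) -> P1. 4 ppages; refcounts: pp0:2 pp1:2 pp2:2 pp3:2
Op 2: fork(P1) -> P2. 4 ppages; refcounts: pp0:3 pp1:3 pp2:3 pp3:3
Op 3: write(P0, v3, 190). refcount(pp3)=3>1 -> COPY to pp4. 5 ppages; refcounts: pp0:3 pp1:3 pp2:3 pp3:2 pp4:1
Op 4: write(P1, v2, 194). refcount(pp2)=3>1 -> COPY to pp5. 6 ppages; refcounts: pp0:3 pp1:3 pp2:2 pp3:2 pp4:1 pp5:1
Op 5: read(P0, v1) -> 23. No state change.
Op 6: fork(P1) -> P3. 6 ppages; refcounts: pp0:4 pp1:4 pp2:2 pp3:3 pp4:1 pp5:2
Op 7: write(P2, v3, 150). refcount(pp3)=3>1 -> COPY to pp6. 7 ppages; refcounts: pp0:4 pp1:4 pp2:2 pp3:2 pp4:1 pp5:2 pp6:1
Op 8: read(P2, v2) -> 36. No state change.
Op 9: read(P3, v3) -> 34. No state change.

Answer: 7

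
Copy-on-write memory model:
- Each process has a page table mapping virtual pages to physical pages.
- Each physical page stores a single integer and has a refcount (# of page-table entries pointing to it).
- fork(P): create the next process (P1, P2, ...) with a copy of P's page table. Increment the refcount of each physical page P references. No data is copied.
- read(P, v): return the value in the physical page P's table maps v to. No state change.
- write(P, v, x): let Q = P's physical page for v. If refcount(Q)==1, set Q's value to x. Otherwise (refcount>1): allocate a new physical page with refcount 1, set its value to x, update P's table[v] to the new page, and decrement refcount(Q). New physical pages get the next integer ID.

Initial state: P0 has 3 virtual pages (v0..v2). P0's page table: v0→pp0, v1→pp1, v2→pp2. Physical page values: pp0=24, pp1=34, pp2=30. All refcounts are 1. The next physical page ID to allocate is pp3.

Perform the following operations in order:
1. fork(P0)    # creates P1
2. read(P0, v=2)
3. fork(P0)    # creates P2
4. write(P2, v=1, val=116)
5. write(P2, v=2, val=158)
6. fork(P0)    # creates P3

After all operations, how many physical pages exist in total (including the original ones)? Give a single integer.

Op 1: fork(P0) -> P1. 3 ppages; refcounts: pp0:2 pp1:2 pp2:2
Op 2: read(P0, v2) -> 30. No state change.
Op 3: fork(P0) -> P2. 3 ppages; refcounts: pp0:3 pp1:3 pp2:3
Op 4: write(P2, v1, 116). refcount(pp1)=3>1 -> COPY to pp3. 4 ppages; refcounts: pp0:3 pp1:2 pp2:3 pp3:1
Op 5: write(P2, v2, 158). refcount(pp2)=3>1 -> COPY to pp4. 5 ppages; refcounts: pp0:3 pp1:2 pp2:2 pp3:1 pp4:1
Op 6: fork(P0) -> P3. 5 ppages; refcounts: pp0:4 pp1:3 pp2:3 pp3:1 pp4:1

Answer: 5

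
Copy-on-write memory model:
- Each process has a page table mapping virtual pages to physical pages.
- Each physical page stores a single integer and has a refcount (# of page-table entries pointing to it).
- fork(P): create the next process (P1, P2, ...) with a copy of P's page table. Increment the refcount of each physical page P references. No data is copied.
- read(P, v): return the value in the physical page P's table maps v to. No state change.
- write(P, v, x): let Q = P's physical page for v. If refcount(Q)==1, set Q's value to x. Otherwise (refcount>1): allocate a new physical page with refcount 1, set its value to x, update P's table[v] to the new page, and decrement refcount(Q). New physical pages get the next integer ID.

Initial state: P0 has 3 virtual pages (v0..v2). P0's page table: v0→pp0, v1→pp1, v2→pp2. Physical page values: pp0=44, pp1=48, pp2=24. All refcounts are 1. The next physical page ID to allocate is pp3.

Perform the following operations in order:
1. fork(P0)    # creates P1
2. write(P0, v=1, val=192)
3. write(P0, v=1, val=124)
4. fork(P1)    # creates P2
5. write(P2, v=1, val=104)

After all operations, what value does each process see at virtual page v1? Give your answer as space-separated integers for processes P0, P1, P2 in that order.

Answer: 124 48 104

Derivation:
Op 1: fork(P0) -> P1. 3 ppages; refcounts: pp0:2 pp1:2 pp2:2
Op 2: write(P0, v1, 192). refcount(pp1)=2>1 -> COPY to pp3. 4 ppages; refcounts: pp0:2 pp1:1 pp2:2 pp3:1
Op 3: write(P0, v1, 124). refcount(pp3)=1 -> write in place. 4 ppages; refcounts: pp0:2 pp1:1 pp2:2 pp3:1
Op 4: fork(P1) -> P2. 4 ppages; refcounts: pp0:3 pp1:2 pp2:3 pp3:1
Op 5: write(P2, v1, 104). refcount(pp1)=2>1 -> COPY to pp4. 5 ppages; refcounts: pp0:3 pp1:1 pp2:3 pp3:1 pp4:1
P0: v1 -> pp3 = 124
P1: v1 -> pp1 = 48
P2: v1 -> pp4 = 104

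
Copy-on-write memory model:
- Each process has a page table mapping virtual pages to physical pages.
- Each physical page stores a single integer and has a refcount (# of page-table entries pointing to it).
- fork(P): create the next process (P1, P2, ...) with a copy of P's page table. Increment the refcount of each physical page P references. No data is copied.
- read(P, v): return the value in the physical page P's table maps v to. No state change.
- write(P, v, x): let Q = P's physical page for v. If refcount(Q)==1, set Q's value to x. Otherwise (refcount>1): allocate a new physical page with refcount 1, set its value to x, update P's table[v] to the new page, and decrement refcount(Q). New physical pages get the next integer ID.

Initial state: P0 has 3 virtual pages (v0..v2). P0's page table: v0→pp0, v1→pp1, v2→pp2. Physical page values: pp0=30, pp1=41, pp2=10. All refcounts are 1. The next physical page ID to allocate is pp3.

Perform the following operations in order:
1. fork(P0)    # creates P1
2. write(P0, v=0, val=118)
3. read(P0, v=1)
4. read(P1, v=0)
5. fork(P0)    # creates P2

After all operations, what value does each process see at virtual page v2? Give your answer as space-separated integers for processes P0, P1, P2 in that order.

Op 1: fork(P0) -> P1. 3 ppages; refcounts: pp0:2 pp1:2 pp2:2
Op 2: write(P0, v0, 118). refcount(pp0)=2>1 -> COPY to pp3. 4 ppages; refcounts: pp0:1 pp1:2 pp2:2 pp3:1
Op 3: read(P0, v1) -> 41. No state change.
Op 4: read(P1, v0) -> 30. No state change.
Op 5: fork(P0) -> P2. 4 ppages; refcounts: pp0:1 pp1:3 pp2:3 pp3:2
P0: v2 -> pp2 = 10
P1: v2 -> pp2 = 10
P2: v2 -> pp2 = 10

Answer: 10 10 10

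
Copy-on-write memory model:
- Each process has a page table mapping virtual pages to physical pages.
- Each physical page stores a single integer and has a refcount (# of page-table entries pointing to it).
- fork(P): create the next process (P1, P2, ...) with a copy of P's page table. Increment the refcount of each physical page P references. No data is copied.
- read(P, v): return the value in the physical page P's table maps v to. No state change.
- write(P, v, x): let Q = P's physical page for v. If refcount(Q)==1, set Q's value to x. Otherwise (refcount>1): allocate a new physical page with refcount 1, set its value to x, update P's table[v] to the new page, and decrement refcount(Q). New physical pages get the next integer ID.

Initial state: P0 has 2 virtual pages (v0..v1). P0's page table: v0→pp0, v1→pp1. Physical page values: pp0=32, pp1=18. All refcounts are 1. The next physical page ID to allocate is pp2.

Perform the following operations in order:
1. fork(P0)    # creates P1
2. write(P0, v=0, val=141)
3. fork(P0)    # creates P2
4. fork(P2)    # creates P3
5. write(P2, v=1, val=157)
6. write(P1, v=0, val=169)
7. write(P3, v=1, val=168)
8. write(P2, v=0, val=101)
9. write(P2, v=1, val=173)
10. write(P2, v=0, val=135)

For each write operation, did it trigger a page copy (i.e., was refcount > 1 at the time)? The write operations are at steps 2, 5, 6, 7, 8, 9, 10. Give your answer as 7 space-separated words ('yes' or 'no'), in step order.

Op 1: fork(P0) -> P1. 2 ppages; refcounts: pp0:2 pp1:2
Op 2: write(P0, v0, 141). refcount(pp0)=2>1 -> COPY to pp2. 3 ppages; refcounts: pp0:1 pp1:2 pp2:1
Op 3: fork(P0) -> P2. 3 ppages; refcounts: pp0:1 pp1:3 pp2:2
Op 4: fork(P2) -> P3. 3 ppages; refcounts: pp0:1 pp1:4 pp2:3
Op 5: write(P2, v1, 157). refcount(pp1)=4>1 -> COPY to pp3. 4 ppages; refcounts: pp0:1 pp1:3 pp2:3 pp3:1
Op 6: write(P1, v0, 169). refcount(pp0)=1 -> write in place. 4 ppages; refcounts: pp0:1 pp1:3 pp2:3 pp3:1
Op 7: write(P3, v1, 168). refcount(pp1)=3>1 -> COPY to pp4. 5 ppages; refcounts: pp0:1 pp1:2 pp2:3 pp3:1 pp4:1
Op 8: write(P2, v0, 101). refcount(pp2)=3>1 -> COPY to pp5. 6 ppages; refcounts: pp0:1 pp1:2 pp2:2 pp3:1 pp4:1 pp5:1
Op 9: write(P2, v1, 173). refcount(pp3)=1 -> write in place. 6 ppages; refcounts: pp0:1 pp1:2 pp2:2 pp3:1 pp4:1 pp5:1
Op 10: write(P2, v0, 135). refcount(pp5)=1 -> write in place. 6 ppages; refcounts: pp0:1 pp1:2 pp2:2 pp3:1 pp4:1 pp5:1

yes yes no yes yes no no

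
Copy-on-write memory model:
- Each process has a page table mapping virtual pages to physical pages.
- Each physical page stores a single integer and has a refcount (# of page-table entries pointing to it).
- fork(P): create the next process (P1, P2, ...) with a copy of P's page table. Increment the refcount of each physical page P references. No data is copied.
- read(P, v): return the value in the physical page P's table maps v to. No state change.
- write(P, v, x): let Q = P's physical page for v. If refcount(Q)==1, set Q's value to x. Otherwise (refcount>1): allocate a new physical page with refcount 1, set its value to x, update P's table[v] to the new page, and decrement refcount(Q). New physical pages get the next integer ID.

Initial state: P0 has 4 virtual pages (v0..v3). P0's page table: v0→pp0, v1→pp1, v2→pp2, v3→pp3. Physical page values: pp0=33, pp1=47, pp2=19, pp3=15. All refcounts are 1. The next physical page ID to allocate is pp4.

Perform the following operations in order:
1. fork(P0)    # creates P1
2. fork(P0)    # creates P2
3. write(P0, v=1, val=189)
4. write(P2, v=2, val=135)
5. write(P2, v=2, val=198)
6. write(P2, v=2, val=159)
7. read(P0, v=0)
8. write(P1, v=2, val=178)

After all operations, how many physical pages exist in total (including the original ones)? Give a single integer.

Answer: 7

Derivation:
Op 1: fork(P0) -> P1. 4 ppages; refcounts: pp0:2 pp1:2 pp2:2 pp3:2
Op 2: fork(P0) -> P2. 4 ppages; refcounts: pp0:3 pp1:3 pp2:3 pp3:3
Op 3: write(P0, v1, 189). refcount(pp1)=3>1 -> COPY to pp4. 5 ppages; refcounts: pp0:3 pp1:2 pp2:3 pp3:3 pp4:1
Op 4: write(P2, v2, 135). refcount(pp2)=3>1 -> COPY to pp5. 6 ppages; refcounts: pp0:3 pp1:2 pp2:2 pp3:3 pp4:1 pp5:1
Op 5: write(P2, v2, 198). refcount(pp5)=1 -> write in place. 6 ppages; refcounts: pp0:3 pp1:2 pp2:2 pp3:3 pp4:1 pp5:1
Op 6: write(P2, v2, 159). refcount(pp5)=1 -> write in place. 6 ppages; refcounts: pp0:3 pp1:2 pp2:2 pp3:3 pp4:1 pp5:1
Op 7: read(P0, v0) -> 33. No state change.
Op 8: write(P1, v2, 178). refcount(pp2)=2>1 -> COPY to pp6. 7 ppages; refcounts: pp0:3 pp1:2 pp2:1 pp3:3 pp4:1 pp5:1 pp6:1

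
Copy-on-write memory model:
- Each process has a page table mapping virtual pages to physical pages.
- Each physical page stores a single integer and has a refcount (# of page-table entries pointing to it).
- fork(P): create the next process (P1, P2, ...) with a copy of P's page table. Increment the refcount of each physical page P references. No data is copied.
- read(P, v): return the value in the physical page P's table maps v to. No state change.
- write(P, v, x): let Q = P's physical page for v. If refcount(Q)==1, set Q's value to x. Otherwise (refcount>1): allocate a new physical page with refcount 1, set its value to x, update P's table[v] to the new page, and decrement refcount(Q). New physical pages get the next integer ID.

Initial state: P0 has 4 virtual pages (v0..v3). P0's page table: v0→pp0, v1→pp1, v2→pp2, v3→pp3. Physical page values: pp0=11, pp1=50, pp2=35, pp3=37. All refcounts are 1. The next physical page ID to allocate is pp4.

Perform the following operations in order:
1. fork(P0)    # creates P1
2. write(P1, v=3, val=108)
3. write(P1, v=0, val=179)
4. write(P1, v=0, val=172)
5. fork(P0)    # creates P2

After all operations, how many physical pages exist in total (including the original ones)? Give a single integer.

Op 1: fork(P0) -> P1. 4 ppages; refcounts: pp0:2 pp1:2 pp2:2 pp3:2
Op 2: write(P1, v3, 108). refcount(pp3)=2>1 -> COPY to pp4. 5 ppages; refcounts: pp0:2 pp1:2 pp2:2 pp3:1 pp4:1
Op 3: write(P1, v0, 179). refcount(pp0)=2>1 -> COPY to pp5. 6 ppages; refcounts: pp0:1 pp1:2 pp2:2 pp3:1 pp4:1 pp5:1
Op 4: write(P1, v0, 172). refcount(pp5)=1 -> write in place. 6 ppages; refcounts: pp0:1 pp1:2 pp2:2 pp3:1 pp4:1 pp5:1
Op 5: fork(P0) -> P2. 6 ppages; refcounts: pp0:2 pp1:3 pp2:3 pp3:2 pp4:1 pp5:1

Answer: 6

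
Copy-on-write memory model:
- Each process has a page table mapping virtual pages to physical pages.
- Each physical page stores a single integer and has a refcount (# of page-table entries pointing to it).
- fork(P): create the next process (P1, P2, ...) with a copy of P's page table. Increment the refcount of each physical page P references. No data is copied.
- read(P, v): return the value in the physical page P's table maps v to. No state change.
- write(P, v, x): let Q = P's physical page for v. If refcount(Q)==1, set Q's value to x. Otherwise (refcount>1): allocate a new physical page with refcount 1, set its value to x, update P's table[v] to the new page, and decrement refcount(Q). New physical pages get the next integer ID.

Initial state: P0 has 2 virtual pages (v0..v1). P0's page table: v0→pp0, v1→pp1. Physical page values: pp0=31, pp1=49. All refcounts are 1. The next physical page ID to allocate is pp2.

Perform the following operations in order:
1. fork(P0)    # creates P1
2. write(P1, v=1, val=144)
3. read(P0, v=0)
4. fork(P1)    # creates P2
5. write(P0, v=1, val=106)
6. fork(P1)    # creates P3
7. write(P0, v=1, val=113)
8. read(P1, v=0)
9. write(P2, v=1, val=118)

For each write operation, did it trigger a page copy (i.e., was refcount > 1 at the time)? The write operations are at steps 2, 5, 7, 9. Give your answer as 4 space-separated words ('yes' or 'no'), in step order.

Op 1: fork(P0) -> P1. 2 ppages; refcounts: pp0:2 pp1:2
Op 2: write(P1, v1, 144). refcount(pp1)=2>1 -> COPY to pp2. 3 ppages; refcounts: pp0:2 pp1:1 pp2:1
Op 3: read(P0, v0) -> 31. No state change.
Op 4: fork(P1) -> P2. 3 ppages; refcounts: pp0:3 pp1:1 pp2:2
Op 5: write(P0, v1, 106). refcount(pp1)=1 -> write in place. 3 ppages; refcounts: pp0:3 pp1:1 pp2:2
Op 6: fork(P1) -> P3. 3 ppages; refcounts: pp0:4 pp1:1 pp2:3
Op 7: write(P0, v1, 113). refcount(pp1)=1 -> write in place. 3 ppages; refcounts: pp0:4 pp1:1 pp2:3
Op 8: read(P1, v0) -> 31. No state change.
Op 9: write(P2, v1, 118). refcount(pp2)=3>1 -> COPY to pp3. 4 ppages; refcounts: pp0:4 pp1:1 pp2:2 pp3:1

yes no no yes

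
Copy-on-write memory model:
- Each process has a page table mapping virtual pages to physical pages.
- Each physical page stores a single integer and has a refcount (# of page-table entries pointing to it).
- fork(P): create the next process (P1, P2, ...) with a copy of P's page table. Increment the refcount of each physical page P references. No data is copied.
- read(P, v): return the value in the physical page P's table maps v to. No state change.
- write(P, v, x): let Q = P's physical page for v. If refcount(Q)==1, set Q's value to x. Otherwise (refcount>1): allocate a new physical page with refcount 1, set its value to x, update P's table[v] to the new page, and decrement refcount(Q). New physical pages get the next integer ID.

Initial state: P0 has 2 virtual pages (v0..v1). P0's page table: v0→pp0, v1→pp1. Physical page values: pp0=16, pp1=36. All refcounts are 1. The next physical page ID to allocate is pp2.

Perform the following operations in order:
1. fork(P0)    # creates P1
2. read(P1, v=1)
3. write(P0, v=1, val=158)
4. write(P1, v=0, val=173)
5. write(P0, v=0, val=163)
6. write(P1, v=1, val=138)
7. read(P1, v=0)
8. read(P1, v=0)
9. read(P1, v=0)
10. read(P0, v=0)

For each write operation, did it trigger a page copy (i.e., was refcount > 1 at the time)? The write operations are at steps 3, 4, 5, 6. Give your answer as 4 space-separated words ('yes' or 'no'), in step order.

Op 1: fork(P0) -> P1. 2 ppages; refcounts: pp0:2 pp1:2
Op 2: read(P1, v1) -> 36. No state change.
Op 3: write(P0, v1, 158). refcount(pp1)=2>1 -> COPY to pp2. 3 ppages; refcounts: pp0:2 pp1:1 pp2:1
Op 4: write(P1, v0, 173). refcount(pp0)=2>1 -> COPY to pp3. 4 ppages; refcounts: pp0:1 pp1:1 pp2:1 pp3:1
Op 5: write(P0, v0, 163). refcount(pp0)=1 -> write in place. 4 ppages; refcounts: pp0:1 pp1:1 pp2:1 pp3:1
Op 6: write(P1, v1, 138). refcount(pp1)=1 -> write in place. 4 ppages; refcounts: pp0:1 pp1:1 pp2:1 pp3:1
Op 7: read(P1, v0) -> 173. No state change.
Op 8: read(P1, v0) -> 173. No state change.
Op 9: read(P1, v0) -> 173. No state change.
Op 10: read(P0, v0) -> 163. No state change.

yes yes no no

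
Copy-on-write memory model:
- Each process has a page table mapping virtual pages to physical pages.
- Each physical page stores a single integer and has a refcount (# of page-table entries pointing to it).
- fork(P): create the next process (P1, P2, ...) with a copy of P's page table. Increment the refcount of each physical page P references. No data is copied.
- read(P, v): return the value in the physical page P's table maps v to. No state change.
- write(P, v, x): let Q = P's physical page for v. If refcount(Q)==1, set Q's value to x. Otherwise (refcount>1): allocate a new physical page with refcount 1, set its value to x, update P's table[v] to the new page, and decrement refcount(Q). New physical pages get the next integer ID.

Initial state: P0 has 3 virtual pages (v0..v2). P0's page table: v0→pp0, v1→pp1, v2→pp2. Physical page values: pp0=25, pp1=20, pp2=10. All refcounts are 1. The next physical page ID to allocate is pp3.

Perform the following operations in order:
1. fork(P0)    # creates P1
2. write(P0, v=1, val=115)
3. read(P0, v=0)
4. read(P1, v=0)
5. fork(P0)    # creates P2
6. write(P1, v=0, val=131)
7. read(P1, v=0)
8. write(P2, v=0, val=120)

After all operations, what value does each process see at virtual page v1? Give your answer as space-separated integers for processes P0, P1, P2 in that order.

Answer: 115 20 115

Derivation:
Op 1: fork(P0) -> P1. 3 ppages; refcounts: pp0:2 pp1:2 pp2:2
Op 2: write(P0, v1, 115). refcount(pp1)=2>1 -> COPY to pp3. 4 ppages; refcounts: pp0:2 pp1:1 pp2:2 pp3:1
Op 3: read(P0, v0) -> 25. No state change.
Op 4: read(P1, v0) -> 25. No state change.
Op 5: fork(P0) -> P2. 4 ppages; refcounts: pp0:3 pp1:1 pp2:3 pp3:2
Op 6: write(P1, v0, 131). refcount(pp0)=3>1 -> COPY to pp4. 5 ppages; refcounts: pp0:2 pp1:1 pp2:3 pp3:2 pp4:1
Op 7: read(P1, v0) -> 131. No state change.
Op 8: write(P2, v0, 120). refcount(pp0)=2>1 -> COPY to pp5. 6 ppages; refcounts: pp0:1 pp1:1 pp2:3 pp3:2 pp4:1 pp5:1
P0: v1 -> pp3 = 115
P1: v1 -> pp1 = 20
P2: v1 -> pp3 = 115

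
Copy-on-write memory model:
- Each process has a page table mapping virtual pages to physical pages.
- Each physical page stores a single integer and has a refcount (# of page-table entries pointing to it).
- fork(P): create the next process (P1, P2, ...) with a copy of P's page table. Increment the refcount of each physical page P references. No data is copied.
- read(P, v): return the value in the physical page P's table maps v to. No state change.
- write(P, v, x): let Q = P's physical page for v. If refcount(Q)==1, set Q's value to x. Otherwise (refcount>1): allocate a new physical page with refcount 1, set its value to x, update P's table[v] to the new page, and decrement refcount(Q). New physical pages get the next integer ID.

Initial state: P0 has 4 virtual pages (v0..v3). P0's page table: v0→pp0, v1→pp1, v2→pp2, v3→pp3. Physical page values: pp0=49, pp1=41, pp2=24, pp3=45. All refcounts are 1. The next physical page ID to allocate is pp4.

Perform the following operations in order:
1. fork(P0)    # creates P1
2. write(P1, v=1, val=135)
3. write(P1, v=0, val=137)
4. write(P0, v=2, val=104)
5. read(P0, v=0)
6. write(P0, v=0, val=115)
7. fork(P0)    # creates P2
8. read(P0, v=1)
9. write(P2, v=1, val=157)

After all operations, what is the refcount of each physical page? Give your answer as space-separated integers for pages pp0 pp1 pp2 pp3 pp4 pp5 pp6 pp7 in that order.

Answer: 2 1 1 3 1 1 2 1

Derivation:
Op 1: fork(P0) -> P1. 4 ppages; refcounts: pp0:2 pp1:2 pp2:2 pp3:2
Op 2: write(P1, v1, 135). refcount(pp1)=2>1 -> COPY to pp4. 5 ppages; refcounts: pp0:2 pp1:1 pp2:2 pp3:2 pp4:1
Op 3: write(P1, v0, 137). refcount(pp0)=2>1 -> COPY to pp5. 6 ppages; refcounts: pp0:1 pp1:1 pp2:2 pp3:2 pp4:1 pp5:1
Op 4: write(P0, v2, 104). refcount(pp2)=2>1 -> COPY to pp6. 7 ppages; refcounts: pp0:1 pp1:1 pp2:1 pp3:2 pp4:1 pp5:1 pp6:1
Op 5: read(P0, v0) -> 49. No state change.
Op 6: write(P0, v0, 115). refcount(pp0)=1 -> write in place. 7 ppages; refcounts: pp0:1 pp1:1 pp2:1 pp3:2 pp4:1 pp5:1 pp6:1
Op 7: fork(P0) -> P2. 7 ppages; refcounts: pp0:2 pp1:2 pp2:1 pp3:3 pp4:1 pp5:1 pp6:2
Op 8: read(P0, v1) -> 41. No state change.
Op 9: write(P2, v1, 157). refcount(pp1)=2>1 -> COPY to pp7. 8 ppages; refcounts: pp0:2 pp1:1 pp2:1 pp3:3 pp4:1 pp5:1 pp6:2 pp7:1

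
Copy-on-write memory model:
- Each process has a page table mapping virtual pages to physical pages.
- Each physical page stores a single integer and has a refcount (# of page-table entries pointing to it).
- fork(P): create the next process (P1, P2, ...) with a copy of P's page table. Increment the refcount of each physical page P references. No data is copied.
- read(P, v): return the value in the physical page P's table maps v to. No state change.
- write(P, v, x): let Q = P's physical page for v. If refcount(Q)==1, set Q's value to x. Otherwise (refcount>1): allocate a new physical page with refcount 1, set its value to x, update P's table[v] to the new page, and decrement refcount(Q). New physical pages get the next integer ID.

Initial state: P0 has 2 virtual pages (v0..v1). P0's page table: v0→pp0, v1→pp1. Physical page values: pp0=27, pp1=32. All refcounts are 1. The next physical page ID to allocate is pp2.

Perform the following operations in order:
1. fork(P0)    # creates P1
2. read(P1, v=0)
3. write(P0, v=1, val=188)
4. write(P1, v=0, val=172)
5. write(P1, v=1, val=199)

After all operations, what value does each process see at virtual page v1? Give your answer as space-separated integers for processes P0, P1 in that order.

Op 1: fork(P0) -> P1. 2 ppages; refcounts: pp0:2 pp1:2
Op 2: read(P1, v0) -> 27. No state change.
Op 3: write(P0, v1, 188). refcount(pp1)=2>1 -> COPY to pp2. 3 ppages; refcounts: pp0:2 pp1:1 pp2:1
Op 4: write(P1, v0, 172). refcount(pp0)=2>1 -> COPY to pp3. 4 ppages; refcounts: pp0:1 pp1:1 pp2:1 pp3:1
Op 5: write(P1, v1, 199). refcount(pp1)=1 -> write in place. 4 ppages; refcounts: pp0:1 pp1:1 pp2:1 pp3:1
P0: v1 -> pp2 = 188
P1: v1 -> pp1 = 199

Answer: 188 199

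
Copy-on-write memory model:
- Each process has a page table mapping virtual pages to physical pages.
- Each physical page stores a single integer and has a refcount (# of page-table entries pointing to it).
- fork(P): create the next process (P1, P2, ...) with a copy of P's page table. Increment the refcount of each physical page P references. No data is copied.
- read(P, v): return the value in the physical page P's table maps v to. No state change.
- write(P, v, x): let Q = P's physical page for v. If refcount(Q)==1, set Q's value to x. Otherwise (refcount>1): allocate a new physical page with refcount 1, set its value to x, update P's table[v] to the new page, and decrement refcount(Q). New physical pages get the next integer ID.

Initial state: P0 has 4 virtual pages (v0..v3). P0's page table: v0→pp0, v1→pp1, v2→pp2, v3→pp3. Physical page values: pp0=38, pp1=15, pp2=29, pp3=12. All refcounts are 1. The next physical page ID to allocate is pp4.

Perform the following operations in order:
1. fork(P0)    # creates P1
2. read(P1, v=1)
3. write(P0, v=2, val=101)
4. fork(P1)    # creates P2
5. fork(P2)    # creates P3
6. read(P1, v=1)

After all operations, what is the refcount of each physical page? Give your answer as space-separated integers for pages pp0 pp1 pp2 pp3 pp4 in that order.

Answer: 4 4 3 4 1

Derivation:
Op 1: fork(P0) -> P1. 4 ppages; refcounts: pp0:2 pp1:2 pp2:2 pp3:2
Op 2: read(P1, v1) -> 15. No state change.
Op 3: write(P0, v2, 101). refcount(pp2)=2>1 -> COPY to pp4. 5 ppages; refcounts: pp0:2 pp1:2 pp2:1 pp3:2 pp4:1
Op 4: fork(P1) -> P2. 5 ppages; refcounts: pp0:3 pp1:3 pp2:2 pp3:3 pp4:1
Op 5: fork(P2) -> P3. 5 ppages; refcounts: pp0:4 pp1:4 pp2:3 pp3:4 pp4:1
Op 6: read(P1, v1) -> 15. No state change.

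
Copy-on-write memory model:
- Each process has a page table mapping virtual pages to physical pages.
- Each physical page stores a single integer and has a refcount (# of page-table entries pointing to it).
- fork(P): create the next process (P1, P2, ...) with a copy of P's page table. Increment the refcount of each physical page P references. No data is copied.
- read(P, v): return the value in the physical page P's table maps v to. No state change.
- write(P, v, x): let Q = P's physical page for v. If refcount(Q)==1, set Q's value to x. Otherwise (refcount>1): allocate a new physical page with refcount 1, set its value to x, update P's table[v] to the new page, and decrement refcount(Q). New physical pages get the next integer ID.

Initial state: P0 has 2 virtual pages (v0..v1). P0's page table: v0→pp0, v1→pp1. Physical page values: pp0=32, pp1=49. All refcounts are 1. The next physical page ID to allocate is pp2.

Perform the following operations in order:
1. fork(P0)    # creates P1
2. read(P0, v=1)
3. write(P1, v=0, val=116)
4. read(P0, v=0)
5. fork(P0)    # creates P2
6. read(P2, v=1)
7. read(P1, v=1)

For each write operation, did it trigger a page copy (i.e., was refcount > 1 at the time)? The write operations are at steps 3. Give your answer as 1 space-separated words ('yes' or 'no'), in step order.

Op 1: fork(P0) -> P1. 2 ppages; refcounts: pp0:2 pp1:2
Op 2: read(P0, v1) -> 49. No state change.
Op 3: write(P1, v0, 116). refcount(pp0)=2>1 -> COPY to pp2. 3 ppages; refcounts: pp0:1 pp1:2 pp2:1
Op 4: read(P0, v0) -> 32. No state change.
Op 5: fork(P0) -> P2. 3 ppages; refcounts: pp0:2 pp1:3 pp2:1
Op 6: read(P2, v1) -> 49. No state change.
Op 7: read(P1, v1) -> 49. No state change.

yes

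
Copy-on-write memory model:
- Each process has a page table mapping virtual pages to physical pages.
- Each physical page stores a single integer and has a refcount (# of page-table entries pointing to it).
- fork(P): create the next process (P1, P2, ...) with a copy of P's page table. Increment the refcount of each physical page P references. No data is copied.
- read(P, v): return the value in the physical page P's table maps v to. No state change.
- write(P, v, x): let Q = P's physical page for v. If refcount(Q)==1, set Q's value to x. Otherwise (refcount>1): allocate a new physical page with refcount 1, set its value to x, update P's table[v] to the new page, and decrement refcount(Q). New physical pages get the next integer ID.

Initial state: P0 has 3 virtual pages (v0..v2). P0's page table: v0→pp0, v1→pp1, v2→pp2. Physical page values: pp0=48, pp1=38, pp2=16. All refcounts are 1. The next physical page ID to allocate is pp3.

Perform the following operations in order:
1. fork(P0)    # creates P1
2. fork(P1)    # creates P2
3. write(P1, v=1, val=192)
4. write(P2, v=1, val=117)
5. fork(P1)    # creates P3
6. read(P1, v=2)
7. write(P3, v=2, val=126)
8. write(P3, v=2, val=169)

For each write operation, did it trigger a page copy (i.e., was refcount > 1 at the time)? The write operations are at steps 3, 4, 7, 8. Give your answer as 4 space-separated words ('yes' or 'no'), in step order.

Op 1: fork(P0) -> P1. 3 ppages; refcounts: pp0:2 pp1:2 pp2:2
Op 2: fork(P1) -> P2. 3 ppages; refcounts: pp0:3 pp1:3 pp2:3
Op 3: write(P1, v1, 192). refcount(pp1)=3>1 -> COPY to pp3. 4 ppages; refcounts: pp0:3 pp1:2 pp2:3 pp3:1
Op 4: write(P2, v1, 117). refcount(pp1)=2>1 -> COPY to pp4. 5 ppages; refcounts: pp0:3 pp1:1 pp2:3 pp3:1 pp4:1
Op 5: fork(P1) -> P3. 5 ppages; refcounts: pp0:4 pp1:1 pp2:4 pp3:2 pp4:1
Op 6: read(P1, v2) -> 16. No state change.
Op 7: write(P3, v2, 126). refcount(pp2)=4>1 -> COPY to pp5. 6 ppages; refcounts: pp0:4 pp1:1 pp2:3 pp3:2 pp4:1 pp5:1
Op 8: write(P3, v2, 169). refcount(pp5)=1 -> write in place. 6 ppages; refcounts: pp0:4 pp1:1 pp2:3 pp3:2 pp4:1 pp5:1

yes yes yes no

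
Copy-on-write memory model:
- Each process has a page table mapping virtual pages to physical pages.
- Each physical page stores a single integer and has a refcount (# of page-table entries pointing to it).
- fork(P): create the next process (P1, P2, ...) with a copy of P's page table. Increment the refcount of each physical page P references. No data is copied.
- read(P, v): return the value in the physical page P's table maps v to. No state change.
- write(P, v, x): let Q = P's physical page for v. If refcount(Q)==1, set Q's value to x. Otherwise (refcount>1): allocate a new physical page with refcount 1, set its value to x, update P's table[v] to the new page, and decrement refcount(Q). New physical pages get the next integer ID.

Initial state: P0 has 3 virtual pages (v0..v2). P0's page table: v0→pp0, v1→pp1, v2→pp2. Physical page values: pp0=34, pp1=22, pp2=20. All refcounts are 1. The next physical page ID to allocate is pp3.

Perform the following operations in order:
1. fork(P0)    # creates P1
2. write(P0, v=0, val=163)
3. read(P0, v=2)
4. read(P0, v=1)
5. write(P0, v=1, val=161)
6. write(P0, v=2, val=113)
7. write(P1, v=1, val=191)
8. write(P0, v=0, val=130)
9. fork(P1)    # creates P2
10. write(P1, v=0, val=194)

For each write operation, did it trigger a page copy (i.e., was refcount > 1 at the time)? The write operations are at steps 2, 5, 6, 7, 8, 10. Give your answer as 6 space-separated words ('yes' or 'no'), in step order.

Op 1: fork(P0) -> P1. 3 ppages; refcounts: pp0:2 pp1:2 pp2:2
Op 2: write(P0, v0, 163). refcount(pp0)=2>1 -> COPY to pp3. 4 ppages; refcounts: pp0:1 pp1:2 pp2:2 pp3:1
Op 3: read(P0, v2) -> 20. No state change.
Op 4: read(P0, v1) -> 22. No state change.
Op 5: write(P0, v1, 161). refcount(pp1)=2>1 -> COPY to pp4. 5 ppages; refcounts: pp0:1 pp1:1 pp2:2 pp3:1 pp4:1
Op 6: write(P0, v2, 113). refcount(pp2)=2>1 -> COPY to pp5. 6 ppages; refcounts: pp0:1 pp1:1 pp2:1 pp3:1 pp4:1 pp5:1
Op 7: write(P1, v1, 191). refcount(pp1)=1 -> write in place. 6 ppages; refcounts: pp0:1 pp1:1 pp2:1 pp3:1 pp4:1 pp5:1
Op 8: write(P0, v0, 130). refcount(pp3)=1 -> write in place. 6 ppages; refcounts: pp0:1 pp1:1 pp2:1 pp3:1 pp4:1 pp5:1
Op 9: fork(P1) -> P2. 6 ppages; refcounts: pp0:2 pp1:2 pp2:2 pp3:1 pp4:1 pp5:1
Op 10: write(P1, v0, 194). refcount(pp0)=2>1 -> COPY to pp6. 7 ppages; refcounts: pp0:1 pp1:2 pp2:2 pp3:1 pp4:1 pp5:1 pp6:1

yes yes yes no no yes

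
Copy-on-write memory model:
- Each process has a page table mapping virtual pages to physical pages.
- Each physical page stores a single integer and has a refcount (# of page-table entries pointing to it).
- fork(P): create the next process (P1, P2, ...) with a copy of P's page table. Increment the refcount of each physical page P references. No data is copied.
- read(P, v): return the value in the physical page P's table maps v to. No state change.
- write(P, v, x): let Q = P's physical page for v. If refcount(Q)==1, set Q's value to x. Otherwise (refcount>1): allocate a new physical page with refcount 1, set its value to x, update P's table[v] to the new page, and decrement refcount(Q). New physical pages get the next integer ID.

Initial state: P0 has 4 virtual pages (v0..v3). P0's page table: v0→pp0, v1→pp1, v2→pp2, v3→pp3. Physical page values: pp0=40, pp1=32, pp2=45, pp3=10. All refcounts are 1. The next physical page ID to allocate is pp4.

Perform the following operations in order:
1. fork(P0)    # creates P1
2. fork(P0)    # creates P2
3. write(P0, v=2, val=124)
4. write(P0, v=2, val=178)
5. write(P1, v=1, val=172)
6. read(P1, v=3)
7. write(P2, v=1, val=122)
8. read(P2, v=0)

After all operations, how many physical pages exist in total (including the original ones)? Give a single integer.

Answer: 7

Derivation:
Op 1: fork(P0) -> P1. 4 ppages; refcounts: pp0:2 pp1:2 pp2:2 pp3:2
Op 2: fork(P0) -> P2. 4 ppages; refcounts: pp0:3 pp1:3 pp2:3 pp3:3
Op 3: write(P0, v2, 124). refcount(pp2)=3>1 -> COPY to pp4. 5 ppages; refcounts: pp0:3 pp1:3 pp2:2 pp3:3 pp4:1
Op 4: write(P0, v2, 178). refcount(pp4)=1 -> write in place. 5 ppages; refcounts: pp0:3 pp1:3 pp2:2 pp3:3 pp4:1
Op 5: write(P1, v1, 172). refcount(pp1)=3>1 -> COPY to pp5. 6 ppages; refcounts: pp0:3 pp1:2 pp2:2 pp3:3 pp4:1 pp5:1
Op 6: read(P1, v3) -> 10. No state change.
Op 7: write(P2, v1, 122). refcount(pp1)=2>1 -> COPY to pp6. 7 ppages; refcounts: pp0:3 pp1:1 pp2:2 pp3:3 pp4:1 pp5:1 pp6:1
Op 8: read(P2, v0) -> 40. No state change.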